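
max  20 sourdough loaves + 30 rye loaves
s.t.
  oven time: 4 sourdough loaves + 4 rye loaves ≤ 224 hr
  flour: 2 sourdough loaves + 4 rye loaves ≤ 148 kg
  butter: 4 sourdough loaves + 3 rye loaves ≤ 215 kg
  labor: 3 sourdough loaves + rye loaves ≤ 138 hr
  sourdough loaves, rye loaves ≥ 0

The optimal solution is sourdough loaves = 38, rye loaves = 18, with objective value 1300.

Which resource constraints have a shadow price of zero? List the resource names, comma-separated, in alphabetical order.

oven time: 224/224 (binding)
flour: 148/148 (binding)
butter: 206/215 (slack 9)
labor: 132/138 (slack 6)
By complementary slackness, a constraint with positive slack has shadow price 0 → butter, labor.

butter, labor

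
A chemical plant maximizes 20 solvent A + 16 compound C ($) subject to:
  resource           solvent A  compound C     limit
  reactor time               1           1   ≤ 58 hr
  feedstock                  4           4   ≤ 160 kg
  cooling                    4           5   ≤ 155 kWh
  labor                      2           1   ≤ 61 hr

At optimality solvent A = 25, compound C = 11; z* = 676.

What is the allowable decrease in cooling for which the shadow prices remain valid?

33

Binding constraints: cooling, labor. The basis is B = [[4,5],[2,1]] with det -6.
Per unit decrease in cooling, x* moves by d = (0.1667, -0.3333).
The basis stays optimal until compound C reaches 0; allowable decrease = 33 kWh.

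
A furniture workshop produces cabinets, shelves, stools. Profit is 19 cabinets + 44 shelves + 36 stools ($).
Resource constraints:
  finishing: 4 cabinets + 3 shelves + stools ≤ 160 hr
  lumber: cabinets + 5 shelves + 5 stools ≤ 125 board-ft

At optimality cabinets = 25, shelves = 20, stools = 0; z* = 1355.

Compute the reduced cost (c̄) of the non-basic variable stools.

Check each constraint at x*: finishing 160/160 (tight); lumber 125/125 (tight).
Dual feasibility on the basic columns requires 4·y_finishing + 1·y_lumber = 19, 3·y_finishing + 5·y_lumber = 44.
This yields shadow prices y_finishing = 3, y_lumber = 7.
Reduced cost of stools: c₃ − yᵀa₃ = 36 − (3·1 + 7·5) = 36 − 38 = -2.

-2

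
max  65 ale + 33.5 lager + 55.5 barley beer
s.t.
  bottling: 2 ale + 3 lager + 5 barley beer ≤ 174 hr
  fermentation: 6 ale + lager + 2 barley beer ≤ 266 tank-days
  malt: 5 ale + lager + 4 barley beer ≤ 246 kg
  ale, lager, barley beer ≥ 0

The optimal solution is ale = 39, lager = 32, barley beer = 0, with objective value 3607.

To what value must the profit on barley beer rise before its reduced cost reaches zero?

At the optimum: bottling uses 174 of 174 (binding); fermentation uses 266 of 266 (binding); malt uses 227 of 246 (slack = 19).
By complementary slackness, y = 0 for the non-binding constraint.
From A_Bᵀ y = c: 2·y_bottling + 6·y_fermentation = 65; 3·y_bottling + 1·y_fermentation = 33.5.
Solving: y_bottling = 8.5, y_fermentation = 8.
barley beer enters the basis when its profit ≥ yᵀa₃ = 8.5·5 + 8·2 = 58.5.

58.5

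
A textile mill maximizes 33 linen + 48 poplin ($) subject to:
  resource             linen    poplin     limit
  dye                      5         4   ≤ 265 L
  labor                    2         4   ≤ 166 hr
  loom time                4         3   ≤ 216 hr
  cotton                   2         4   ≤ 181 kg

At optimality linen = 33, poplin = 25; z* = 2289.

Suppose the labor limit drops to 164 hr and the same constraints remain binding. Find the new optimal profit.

At the optimum: dye uses 265 of 265 (binding); labor uses 166 of 166 (binding); loom time uses 207 of 216 (slack = 9); cotton uses 166 of 181 (slack = 15).
By complementary slackness, y = 0 for the non-binding constraints.
Dual feasibility on the basic columns requires 5·y_dye + 2·y_labor = 33, 4·y_dye + 4·y_labor = 48.
This yields shadow prices y_dye = 3, y_labor = 9.
Δz = y_labor·Δb = 9 × (-2) = -18, so new z* = 2289 − 18 = 2271.

2271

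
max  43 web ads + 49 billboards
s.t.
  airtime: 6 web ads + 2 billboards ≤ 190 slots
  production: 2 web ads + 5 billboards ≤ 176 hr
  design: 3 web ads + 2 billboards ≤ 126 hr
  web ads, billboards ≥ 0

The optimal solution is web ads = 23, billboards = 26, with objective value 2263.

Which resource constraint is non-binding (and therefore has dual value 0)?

design

airtime: 190/190 (binding)
production: 176/176 (binding)
design: 121/126 (slack 5)
By complementary slackness, a constraint with positive slack has shadow price 0 → design.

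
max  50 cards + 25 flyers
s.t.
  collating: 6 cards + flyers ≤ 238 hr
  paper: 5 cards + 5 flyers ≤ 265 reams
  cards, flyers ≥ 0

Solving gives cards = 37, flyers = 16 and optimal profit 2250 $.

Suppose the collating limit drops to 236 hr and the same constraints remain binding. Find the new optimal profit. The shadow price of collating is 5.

2240

Δb = -2, so new z* = 2250 + (5)·(-2) = 2250 − 10 = 2240.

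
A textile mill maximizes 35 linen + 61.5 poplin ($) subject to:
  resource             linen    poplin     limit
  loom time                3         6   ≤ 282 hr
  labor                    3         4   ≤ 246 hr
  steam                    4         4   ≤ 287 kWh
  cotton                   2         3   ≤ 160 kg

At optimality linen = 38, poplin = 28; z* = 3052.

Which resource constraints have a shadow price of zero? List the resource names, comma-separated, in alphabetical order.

labor, steam

loom time: 282/282 (binding)
labor: 226/246 (slack 20)
steam: 264/287 (slack 23)
cotton: 160/160 (binding)
By complementary slackness, a constraint with positive slack has shadow price 0 → labor, steam.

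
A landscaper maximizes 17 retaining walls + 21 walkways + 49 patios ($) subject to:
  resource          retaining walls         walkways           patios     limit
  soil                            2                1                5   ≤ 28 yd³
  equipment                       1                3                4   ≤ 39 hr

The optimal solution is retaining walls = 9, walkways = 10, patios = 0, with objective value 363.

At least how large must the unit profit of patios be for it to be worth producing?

Check each constraint at x*: soil 28/28 (tight); equipment 39/39 (tight).
Dual feasibility on the basic columns requires 2·y_soil + 1·y_equipment = 17, 1·y_soil + 3·y_equipment = 21.
This yields shadow prices y_soil = 6, y_equipment = 5.
patios enters the basis when its profit ≥ yᵀa₃ = 6·5 + 5·4 = 50.

50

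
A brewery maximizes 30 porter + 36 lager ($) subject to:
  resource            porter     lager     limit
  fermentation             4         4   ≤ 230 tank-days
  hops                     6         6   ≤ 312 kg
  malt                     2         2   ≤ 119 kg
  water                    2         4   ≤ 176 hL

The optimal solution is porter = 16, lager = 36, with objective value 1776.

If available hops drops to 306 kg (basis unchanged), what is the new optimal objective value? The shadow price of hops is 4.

1752

Δb = -6, so new z* = 1776 + (4)·(-6) = 1776 − 24 = 1752.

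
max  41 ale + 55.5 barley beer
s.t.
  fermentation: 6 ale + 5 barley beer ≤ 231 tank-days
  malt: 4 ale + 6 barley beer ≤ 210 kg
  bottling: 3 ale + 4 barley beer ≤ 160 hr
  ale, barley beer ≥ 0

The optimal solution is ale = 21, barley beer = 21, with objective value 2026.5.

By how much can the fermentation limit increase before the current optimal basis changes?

84

Binding constraints: fermentation, malt. The basis is B = [[6,5],[4,6]] with det 16.
Per unit increase in fermentation, x* moves by d = (0.375, -0.25).
The basis stays optimal until barley beer reaches 0; allowable increase = 84 tank-days.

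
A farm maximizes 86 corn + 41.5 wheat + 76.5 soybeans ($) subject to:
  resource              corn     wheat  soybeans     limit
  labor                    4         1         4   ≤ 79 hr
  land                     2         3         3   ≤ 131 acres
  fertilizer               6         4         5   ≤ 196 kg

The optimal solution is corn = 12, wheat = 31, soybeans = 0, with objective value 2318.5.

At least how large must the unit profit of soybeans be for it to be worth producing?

78

At the optimum: labor uses 79 of 79 (binding); land uses 117 of 131 (slack = 14); fertilizer uses 196 of 196 (binding).
Since land is not tight, its dual is 0.
From A_Bᵀ y = c: 4·y_labor + 6·y_fertilizer = 86; 1·y_labor + 4·y_fertilizer = 41.5.
This yields shadow prices y_labor = 9.5, y_fertilizer = 8.
soybeans enters the basis when its profit ≥ yᵀa₃ = 9.5·4 + 8·5 = 78.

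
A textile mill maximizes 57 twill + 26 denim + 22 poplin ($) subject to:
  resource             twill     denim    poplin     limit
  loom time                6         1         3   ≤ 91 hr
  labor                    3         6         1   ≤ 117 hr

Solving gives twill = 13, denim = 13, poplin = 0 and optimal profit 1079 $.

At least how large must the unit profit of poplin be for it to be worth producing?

At the optimum: loom time uses 91 of 91 (binding); labor uses 117 of 117 (binding).
From A_Bᵀ y = c: 6·y_loom time + 3·y_labor = 57; 1·y_loom time + 6·y_labor = 26.
This yields shadow prices y_loom time = 8, y_labor = 3.
poplin enters the basis when its profit ≥ yᵀa₃ = 8·3 + 3·1 = 27.

27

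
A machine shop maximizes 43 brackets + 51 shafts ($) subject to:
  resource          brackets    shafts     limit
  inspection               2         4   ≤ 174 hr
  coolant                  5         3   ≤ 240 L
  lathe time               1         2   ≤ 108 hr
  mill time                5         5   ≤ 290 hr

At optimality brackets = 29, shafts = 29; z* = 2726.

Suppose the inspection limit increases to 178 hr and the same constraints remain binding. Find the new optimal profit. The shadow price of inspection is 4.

2742

Δb = 4, so new z* = 2726 + (4)·(4) = 2726 + 16 = 2742.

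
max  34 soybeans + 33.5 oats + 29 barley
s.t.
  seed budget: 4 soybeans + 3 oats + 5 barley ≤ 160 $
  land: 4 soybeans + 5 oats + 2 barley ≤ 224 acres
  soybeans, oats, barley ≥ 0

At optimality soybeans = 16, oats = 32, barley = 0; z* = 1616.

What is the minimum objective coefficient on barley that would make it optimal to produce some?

30.5

Check each constraint at x*: seed budget 160/160 (tight); land 224/224 (tight).
From A_Bᵀ y = c: 4·y_seed budget + 4·y_land = 34; 3·y_seed budget + 5·y_land = 33.5.
This yields shadow prices y_seed budget = 4.5, y_land = 4.
barley enters the basis when its profit ≥ yᵀa₃ = 4.5·5 + 4·2 = 30.5.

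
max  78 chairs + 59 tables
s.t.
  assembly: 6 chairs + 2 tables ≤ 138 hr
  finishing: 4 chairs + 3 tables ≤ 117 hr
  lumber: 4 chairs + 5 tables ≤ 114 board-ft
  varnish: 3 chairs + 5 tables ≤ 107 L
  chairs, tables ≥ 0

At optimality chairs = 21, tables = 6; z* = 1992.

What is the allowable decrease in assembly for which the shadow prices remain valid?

Binding constraints: assembly, lumber. The basis is B = [[6,2],[4,5]] with det 22.
Per unit decrease in assembly, x* moves by d = (-0.2273, 0.1818).
The basis stays optimal until varnish becomes binding; allowable decrease = 61.6 hr.

61.6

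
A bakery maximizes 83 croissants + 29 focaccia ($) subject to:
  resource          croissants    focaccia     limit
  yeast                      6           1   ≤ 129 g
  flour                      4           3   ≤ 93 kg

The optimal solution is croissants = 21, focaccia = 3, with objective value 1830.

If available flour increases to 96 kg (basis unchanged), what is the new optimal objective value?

Check each constraint at x*: yeast 129/129 (tight); flour 93/93 (tight).
The binding rows give the dual system: 6·y_yeast + 4·y_flour = 83 and 1·y_yeast + 3·y_flour = 29.
→ y_yeast = 9.5 and y_flour = 6.5.
Δz = y_flour·Δb = 6.5 × (3) = 19.5, so new z* = 1830 + 19.5 = 1849.5.

1849.5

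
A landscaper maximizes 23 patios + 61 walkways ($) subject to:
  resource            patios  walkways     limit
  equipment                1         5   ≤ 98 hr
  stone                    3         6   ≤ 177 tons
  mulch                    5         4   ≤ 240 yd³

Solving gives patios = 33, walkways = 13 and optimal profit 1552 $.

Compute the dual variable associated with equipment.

Binding: equipment and stone. Non-binding: mulch (23 unused).
By complementary slackness, y = 0 for the non-binding constraint.
From A_Bᵀ y = c: 1·y_equipment + 3·y_stone = 23; 5·y_equipment + 6·y_stone = 61.
This yields shadow prices y_equipment = 5, y_stone = 6.
Shadow price of equipment = 5.

5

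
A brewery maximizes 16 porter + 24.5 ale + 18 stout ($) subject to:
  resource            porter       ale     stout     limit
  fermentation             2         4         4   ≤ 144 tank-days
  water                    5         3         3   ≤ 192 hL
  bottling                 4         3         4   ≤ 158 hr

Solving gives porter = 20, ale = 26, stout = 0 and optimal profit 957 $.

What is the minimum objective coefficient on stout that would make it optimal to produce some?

26

Binding: fermentation and bottling. Non-binding: water (14 unused).
Since water is not tight, its dual is 0.
Dual feasibility on the basic columns requires 2·y_fermentation + 4·y_bottling = 16, 4·y_fermentation + 3·y_bottling = 24.5.
Solving: y_fermentation = 5, y_bottling = 1.5.
stout enters the basis when its profit ≥ yᵀa₃ = 5·4 + 1.5·4 = 26.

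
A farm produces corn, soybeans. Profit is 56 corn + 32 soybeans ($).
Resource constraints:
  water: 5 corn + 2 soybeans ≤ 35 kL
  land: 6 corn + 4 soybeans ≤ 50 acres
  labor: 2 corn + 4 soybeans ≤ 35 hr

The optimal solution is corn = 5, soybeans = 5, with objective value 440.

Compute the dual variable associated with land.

Binding: water and land. Non-binding: labor (5 unused).
Slack constraints have shadow price 0 (complementary slackness).
Dual feasibility on the basic columns requires 5·y_water + 6·y_land = 56, 2·y_water + 4·y_land = 32.
→ y_water = 4 and y_land = 6.
Shadow price of land = 6.

6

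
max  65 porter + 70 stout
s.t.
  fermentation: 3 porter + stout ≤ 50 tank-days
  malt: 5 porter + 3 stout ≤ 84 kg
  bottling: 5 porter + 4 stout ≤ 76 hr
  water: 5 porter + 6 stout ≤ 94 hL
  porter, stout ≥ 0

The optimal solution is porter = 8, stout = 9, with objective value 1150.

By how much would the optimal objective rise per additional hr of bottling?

4

At the optimum: fermentation uses 33 of 50 (slack = 17); malt uses 67 of 84 (slack = 17); bottling uses 76 of 76 (binding); water uses 94 of 94 (binding).
Since fermentation, malt are not tight, their duals are 0.
Dual feasibility on the basic columns requires 5·y_bottling + 5·y_water = 65, 4·y_bottling + 6·y_water = 70.
This yields shadow prices y_bottling = 4, y_water = 9.
Shadow price of bottling = 4.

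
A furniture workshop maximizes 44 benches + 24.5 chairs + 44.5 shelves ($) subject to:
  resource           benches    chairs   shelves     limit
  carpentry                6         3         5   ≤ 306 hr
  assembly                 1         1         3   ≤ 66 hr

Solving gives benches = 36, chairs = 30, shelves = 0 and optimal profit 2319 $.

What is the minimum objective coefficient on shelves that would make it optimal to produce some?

Check each constraint at x*: carpentry 306/306 (tight); assembly 66/66 (tight).
From A_Bᵀ y = c: 6·y_carpentry + 1·y_assembly = 44; 3·y_carpentry + 1·y_assembly = 24.5.
→ y_carpentry = 6.5 and y_assembly = 5.
shelves enters the basis when its profit ≥ yᵀa₃ = 6.5·5 + 5·3 = 47.5.

47.5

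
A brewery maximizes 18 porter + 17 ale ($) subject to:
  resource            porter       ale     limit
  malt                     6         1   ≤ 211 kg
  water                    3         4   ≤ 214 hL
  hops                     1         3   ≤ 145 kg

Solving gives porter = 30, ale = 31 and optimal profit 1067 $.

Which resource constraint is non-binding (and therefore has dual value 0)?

malt: 211/211 (binding)
water: 214/214 (binding)
hops: 123/145 (slack 22)
By complementary slackness, a constraint with positive slack has shadow price 0 → hops.

hops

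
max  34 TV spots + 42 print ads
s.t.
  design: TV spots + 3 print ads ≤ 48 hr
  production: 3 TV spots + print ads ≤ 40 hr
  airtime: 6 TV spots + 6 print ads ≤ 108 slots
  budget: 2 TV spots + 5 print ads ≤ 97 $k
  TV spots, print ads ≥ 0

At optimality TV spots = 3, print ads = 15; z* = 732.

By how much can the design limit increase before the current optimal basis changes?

Binding constraints: design, airtime. The basis is B = [[1,3],[6,6]] with det -12.
Per unit increase in design, x* moves by d = (-0.5, 0.5).
The basis stays optimal until TV spots reaches 0; allowable increase = 6 hr.

6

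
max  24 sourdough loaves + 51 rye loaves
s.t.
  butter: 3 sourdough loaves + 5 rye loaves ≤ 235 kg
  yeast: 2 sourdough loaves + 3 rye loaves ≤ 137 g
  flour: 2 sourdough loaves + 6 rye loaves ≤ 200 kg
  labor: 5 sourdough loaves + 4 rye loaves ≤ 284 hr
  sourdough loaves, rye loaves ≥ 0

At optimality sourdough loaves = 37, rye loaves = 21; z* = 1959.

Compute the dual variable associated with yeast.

At the optimum: butter uses 216 of 235 (slack = 19); yeast uses 137 of 137 (binding); flour uses 200 of 200 (binding); labor uses 269 of 284 (slack = 15).
By complementary slackness, y = 0 for the non-binding constraints.
The binding rows give the dual system: 2·y_yeast + 2·y_flour = 24 and 3·y_yeast + 6·y_flour = 51.
→ y_yeast = 7 and y_flour = 5.
Shadow price of yeast = 7.

7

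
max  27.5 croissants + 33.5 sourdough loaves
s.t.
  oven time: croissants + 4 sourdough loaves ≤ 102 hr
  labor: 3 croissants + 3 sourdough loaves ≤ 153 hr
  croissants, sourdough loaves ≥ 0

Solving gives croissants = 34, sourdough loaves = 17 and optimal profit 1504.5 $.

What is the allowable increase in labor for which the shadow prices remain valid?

Binding constraints: oven time, labor. The basis is B = [[1,4],[3,3]] with det -9.
Per unit increase in labor, x* moves by d = (0.4444, -0.1111).
The basis stays optimal until sourdough loaves reaches 0; allowable increase = 153 hr.

153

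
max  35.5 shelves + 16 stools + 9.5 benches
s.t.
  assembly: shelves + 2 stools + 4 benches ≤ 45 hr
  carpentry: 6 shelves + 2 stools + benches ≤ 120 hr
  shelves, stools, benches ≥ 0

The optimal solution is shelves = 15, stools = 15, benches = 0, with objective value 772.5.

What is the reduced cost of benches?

At the optimum: assembly uses 45 of 45 (binding); carpentry uses 120 of 120 (binding).
From A_Bᵀ y = c: 1·y_assembly + 6·y_carpentry = 35.5; 2·y_assembly + 2·y_carpentry = 16.
→ y_assembly = 2.5 and y_carpentry = 5.5.
Reduced cost of benches: c₃ − yᵀa₃ = 9.5 − (2.5·4 + 5.5·1) = 9.5 − 15.5 = -6.

-6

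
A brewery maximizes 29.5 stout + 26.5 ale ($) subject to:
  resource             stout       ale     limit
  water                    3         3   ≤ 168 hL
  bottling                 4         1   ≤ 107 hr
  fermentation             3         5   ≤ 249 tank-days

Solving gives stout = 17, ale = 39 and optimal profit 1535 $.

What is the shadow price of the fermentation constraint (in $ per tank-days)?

At the optimum: water uses 168 of 168 (binding); bottling uses 107 of 107 (binding); fermentation uses 246 of 249 (slack = 3).
Since fermentation is not tight, its dual is 0.
Dual feasibility on the basic columns requires 3·y_water + 4·y_bottling = 29.5, 3·y_water + 1·y_bottling = 26.5.
This yields shadow prices y_water = 8.5, y_bottling = 1.
Shadow price of fermentation = 0.

0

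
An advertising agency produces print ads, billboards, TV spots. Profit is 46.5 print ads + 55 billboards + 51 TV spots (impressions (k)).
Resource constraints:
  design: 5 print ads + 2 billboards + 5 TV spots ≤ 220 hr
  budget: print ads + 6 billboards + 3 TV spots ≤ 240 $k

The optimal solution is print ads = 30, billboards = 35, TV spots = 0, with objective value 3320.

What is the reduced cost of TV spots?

Both design and budget are binding at x*.
Dual feasibility on the basic columns requires 5·y_design + 1·y_budget = 46.5, 2·y_design + 6·y_budget = 55.
Solving: y_design = 8, y_budget = 6.5.
Reduced cost of TV spots: c₃ − yᵀa₃ = 51 − (8·5 + 6.5·3) = 51 − 59.5 = -8.5.

-8.5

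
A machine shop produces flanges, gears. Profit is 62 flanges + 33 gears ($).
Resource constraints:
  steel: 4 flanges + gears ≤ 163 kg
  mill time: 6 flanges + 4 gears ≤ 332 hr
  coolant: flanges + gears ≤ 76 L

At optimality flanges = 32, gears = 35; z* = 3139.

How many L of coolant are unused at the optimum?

coolant used = 1·32 + 1·35 = 67; slack = 76 − 67 = 9.

9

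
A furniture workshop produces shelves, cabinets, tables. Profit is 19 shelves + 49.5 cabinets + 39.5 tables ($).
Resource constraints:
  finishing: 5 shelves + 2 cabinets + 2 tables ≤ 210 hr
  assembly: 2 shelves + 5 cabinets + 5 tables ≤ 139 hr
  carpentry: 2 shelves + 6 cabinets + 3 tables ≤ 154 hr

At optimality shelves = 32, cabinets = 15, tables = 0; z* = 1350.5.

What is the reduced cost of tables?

-4

Binding: assembly and carpentry. Non-binding: finishing (20 unused).
By complementary slackness, y = 0 for the non-binding constraint.
Dual feasibility on the basic columns requires 2·y_assembly + 2·y_carpentry = 19, 5·y_assembly + 6·y_carpentry = 49.5.
This yields shadow prices y_assembly = 7.5, y_carpentry = 2.
Reduced cost of tables: c₃ − yᵀa₃ = 39.5 − (7.5·5 + 2·3) = 39.5 − 43.5 = -4.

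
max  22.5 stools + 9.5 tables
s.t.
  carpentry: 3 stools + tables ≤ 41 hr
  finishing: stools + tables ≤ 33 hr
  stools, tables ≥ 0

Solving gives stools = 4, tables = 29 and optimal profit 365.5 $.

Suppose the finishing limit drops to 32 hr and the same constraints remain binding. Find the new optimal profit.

At the optimum: carpentry uses 41 of 41 (binding); finishing uses 33 of 33 (binding).
The binding rows give the dual system: 3·y_carpentry + 1·y_finishing = 22.5 and 1·y_carpentry + 1·y_finishing = 9.5.
Solving: y_carpentry = 6.5, y_finishing = 3.
Δz = y_finishing·Δb = 3 × (-1) = -3, so new z* = 365.5 − 3 = 362.5.

362.5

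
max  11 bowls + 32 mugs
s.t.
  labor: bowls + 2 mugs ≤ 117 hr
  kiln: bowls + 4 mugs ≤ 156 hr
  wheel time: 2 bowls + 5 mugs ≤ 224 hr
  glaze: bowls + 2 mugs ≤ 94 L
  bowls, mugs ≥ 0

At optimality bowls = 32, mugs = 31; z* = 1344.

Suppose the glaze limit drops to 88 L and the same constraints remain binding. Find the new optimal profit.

At the optimum: labor uses 94 of 117 (slack = 23); kiln uses 156 of 156 (binding); wheel time uses 219 of 224 (slack = 5); glaze uses 94 of 94 (binding).
Since labor, wheel time are not tight, their duals are 0.
The binding rows give the dual system: 1·y_kiln + 1·y_glaze = 11 and 4·y_kiln + 2·y_glaze = 32.
→ y_kiln = 5 and y_glaze = 6.
Δz = y_glaze·Δb = 6 × (-6) = -36, so new z* = 1344 − 36 = 1308.

1308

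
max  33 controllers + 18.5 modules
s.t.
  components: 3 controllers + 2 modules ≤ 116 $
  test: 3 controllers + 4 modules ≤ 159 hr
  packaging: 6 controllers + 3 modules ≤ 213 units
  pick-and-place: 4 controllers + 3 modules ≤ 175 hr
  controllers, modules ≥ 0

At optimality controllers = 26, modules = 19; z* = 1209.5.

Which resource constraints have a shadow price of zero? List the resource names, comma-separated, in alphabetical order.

components: 116/116 (binding)
test: 154/159 (slack 5)
packaging: 213/213 (binding)
pick-and-place: 161/175 (slack 14)
By complementary slackness, a constraint with positive slack has shadow price 0 → pick-and-place, test.

pick-and-place, test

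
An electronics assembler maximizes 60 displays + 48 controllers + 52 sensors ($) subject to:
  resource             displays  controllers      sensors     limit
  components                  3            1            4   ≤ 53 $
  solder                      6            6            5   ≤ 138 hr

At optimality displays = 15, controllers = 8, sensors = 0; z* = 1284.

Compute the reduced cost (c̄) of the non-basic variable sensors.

At the optimum: components uses 53 of 53 (binding); solder uses 138 of 138 (binding).
From A_Bᵀ y = c: 3·y_components + 6·y_solder = 60; 1·y_components + 6·y_solder = 48.
This yields shadow prices y_components = 6, y_solder = 7.
Reduced cost of sensors: c₃ − yᵀa₃ = 52 − (6·4 + 7·5) = 52 − 59 = -7.

-7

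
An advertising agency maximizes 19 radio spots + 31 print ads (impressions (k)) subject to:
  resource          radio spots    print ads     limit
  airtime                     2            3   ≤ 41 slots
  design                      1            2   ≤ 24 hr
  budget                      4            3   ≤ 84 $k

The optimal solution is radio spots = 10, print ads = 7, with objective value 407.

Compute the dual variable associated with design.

5

Check each constraint at x*: airtime 41/41 (tight); design 24/24 (tight); budget 61/84 (slack 23).
Slack constraints have shadow price 0 (complementary slackness).
The binding rows give the dual system: 2·y_airtime + 1·y_design = 19 and 3·y_airtime + 2·y_design = 31.
→ y_airtime = 7 and y_design = 5.
Shadow price of design = 5.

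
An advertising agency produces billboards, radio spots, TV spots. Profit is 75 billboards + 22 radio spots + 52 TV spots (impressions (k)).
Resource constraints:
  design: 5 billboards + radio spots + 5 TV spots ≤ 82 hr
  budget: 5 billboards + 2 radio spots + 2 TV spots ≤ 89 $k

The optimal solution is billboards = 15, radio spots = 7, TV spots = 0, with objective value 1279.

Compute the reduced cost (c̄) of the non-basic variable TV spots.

Check each constraint at x*: design 82/82 (tight); budget 89/89 (tight).
The binding rows give the dual system: 5·y_design + 5·y_budget = 75 and 1·y_design + 2·y_budget = 22.
Solving: y_design = 8, y_budget = 7.
Reduced cost of TV spots: c₃ − yᵀa₃ = 52 − (8·5 + 7·2) = 52 − 54 = -2.

-2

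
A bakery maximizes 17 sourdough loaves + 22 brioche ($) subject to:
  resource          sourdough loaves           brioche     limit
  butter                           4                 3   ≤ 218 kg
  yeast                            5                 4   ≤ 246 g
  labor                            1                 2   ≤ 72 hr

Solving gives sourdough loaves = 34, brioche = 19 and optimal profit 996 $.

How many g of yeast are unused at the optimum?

yeast used = 5·34 + 4·19 = 246; slack = 246 − 246 = 0.

0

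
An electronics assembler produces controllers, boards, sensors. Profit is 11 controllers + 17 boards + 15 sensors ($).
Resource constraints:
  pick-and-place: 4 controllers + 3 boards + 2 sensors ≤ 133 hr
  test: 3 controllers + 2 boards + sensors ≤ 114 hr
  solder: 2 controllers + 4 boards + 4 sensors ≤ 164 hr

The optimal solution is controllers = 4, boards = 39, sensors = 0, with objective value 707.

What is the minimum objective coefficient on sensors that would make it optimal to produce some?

16

At the optimum: pick-and-place uses 133 of 133 (binding); test uses 90 of 114 (slack = 24); solder uses 164 of 164 (binding).
By complementary slackness, y = 0 for the non-binding constraint.
The binding rows give the dual system: 4·y_pick-and-place + 2·y_solder = 11 and 3·y_pick-and-place + 4·y_solder = 17.
This yields shadow prices y_pick-and-place = 1, y_solder = 3.5.
sensors enters the basis when its profit ≥ yᵀa₃ = 1·2 + 3.5·4 = 16.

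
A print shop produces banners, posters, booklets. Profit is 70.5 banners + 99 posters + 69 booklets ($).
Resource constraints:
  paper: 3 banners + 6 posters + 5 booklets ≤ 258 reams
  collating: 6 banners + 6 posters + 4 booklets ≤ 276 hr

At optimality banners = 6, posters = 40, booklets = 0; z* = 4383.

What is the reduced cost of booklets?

-6.5

Check each constraint at x*: paper 258/258 (tight); collating 276/276 (tight).
Dual feasibility on the basic columns requires 3·y_paper + 6·y_collating = 70.5, 6·y_paper + 6·y_collating = 99.
This yields shadow prices y_paper = 9.5, y_collating = 7.
Reduced cost of booklets: c₃ − yᵀa₃ = 69 − (9.5·5 + 7·4) = 69 − 75.5 = -6.5.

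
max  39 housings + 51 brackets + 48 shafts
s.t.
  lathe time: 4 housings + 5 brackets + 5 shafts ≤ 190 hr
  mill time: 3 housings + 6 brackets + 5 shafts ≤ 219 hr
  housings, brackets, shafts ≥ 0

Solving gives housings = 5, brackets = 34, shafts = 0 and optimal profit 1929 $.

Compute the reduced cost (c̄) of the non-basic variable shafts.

-2

At the optimum: lathe time uses 190 of 190 (binding); mill time uses 219 of 219 (binding).
The binding rows give the dual system: 4·y_lathe time + 3·y_mill time = 39 and 5·y_lathe time + 6·y_mill time = 51.
This yields shadow prices y_lathe time = 9, y_mill time = 1.
Reduced cost of shafts: c₃ − yᵀa₃ = 48 − (9·5 + 1·5) = 48 − 50 = -2.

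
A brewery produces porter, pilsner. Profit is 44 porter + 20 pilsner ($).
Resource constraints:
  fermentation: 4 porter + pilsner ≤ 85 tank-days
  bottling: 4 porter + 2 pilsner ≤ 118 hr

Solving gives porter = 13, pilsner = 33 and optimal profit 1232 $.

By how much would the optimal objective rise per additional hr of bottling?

9

Both fermentation and bottling are binding at x*.
Dual feasibility on the basic columns requires 4·y_fermentation + 4·y_bottling = 44, 1·y_fermentation + 2·y_bottling = 20.
This yields shadow prices y_fermentation = 2, y_bottling = 9.
Shadow price of bottling = 9.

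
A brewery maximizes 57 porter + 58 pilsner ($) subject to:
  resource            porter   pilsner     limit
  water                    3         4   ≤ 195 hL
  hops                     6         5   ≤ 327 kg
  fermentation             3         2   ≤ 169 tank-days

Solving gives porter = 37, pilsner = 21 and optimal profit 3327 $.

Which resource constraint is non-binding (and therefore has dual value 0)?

water: 195/195 (binding)
hops: 327/327 (binding)
fermentation: 153/169 (slack 16)
By complementary slackness, a constraint with positive slack has shadow price 0 → fermentation.

fermentation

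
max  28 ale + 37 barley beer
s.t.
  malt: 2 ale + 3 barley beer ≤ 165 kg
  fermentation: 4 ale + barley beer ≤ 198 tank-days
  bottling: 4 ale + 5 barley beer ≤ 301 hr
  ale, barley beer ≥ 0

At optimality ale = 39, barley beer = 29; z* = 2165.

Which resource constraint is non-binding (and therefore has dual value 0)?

fermentation

malt: 165/165 (binding)
fermentation: 185/198 (slack 13)
bottling: 301/301 (binding)
By complementary slackness, a constraint with positive slack has shadow price 0 → fermentation.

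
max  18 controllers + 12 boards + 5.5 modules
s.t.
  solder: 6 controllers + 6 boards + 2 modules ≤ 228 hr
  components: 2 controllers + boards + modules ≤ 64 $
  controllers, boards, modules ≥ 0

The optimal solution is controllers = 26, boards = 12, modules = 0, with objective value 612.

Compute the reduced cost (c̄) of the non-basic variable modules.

Check each constraint at x*: solder 228/228 (tight); components 64/64 (tight).
From A_Bᵀ y = c: 6·y_solder + 2·y_components = 18; 6·y_solder + 1·y_components = 12.
Solving: y_solder = 1, y_components = 6.
Reduced cost of modules: c₃ − yᵀa₃ = 5.5 − (1·2 + 6·1) = 5.5 − 8 = -2.5.

-2.5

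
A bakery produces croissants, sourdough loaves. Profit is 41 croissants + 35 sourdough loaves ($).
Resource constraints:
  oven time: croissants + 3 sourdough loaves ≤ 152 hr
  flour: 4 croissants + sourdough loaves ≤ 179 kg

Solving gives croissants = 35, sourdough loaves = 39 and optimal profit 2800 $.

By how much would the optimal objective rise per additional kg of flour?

Check each constraint at x*: oven time 152/152 (tight); flour 179/179 (tight).
The binding rows give the dual system: 1·y_oven time + 4·y_flour = 41 and 3·y_oven time + 1·y_flour = 35.
Solving: y_oven time = 9, y_flour = 8.
Shadow price of flour = 8.

8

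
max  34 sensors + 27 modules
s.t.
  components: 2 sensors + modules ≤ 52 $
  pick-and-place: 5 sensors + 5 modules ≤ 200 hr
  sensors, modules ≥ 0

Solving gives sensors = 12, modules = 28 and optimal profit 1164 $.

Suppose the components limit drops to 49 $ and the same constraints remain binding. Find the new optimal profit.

1143

At the optimum: components uses 52 of 52 (binding); pick-and-place uses 200 of 200 (binding).
The binding rows give the dual system: 2·y_components + 5·y_pick-and-place = 34 and 1·y_components + 5·y_pick-and-place = 27.
→ y_components = 7 and y_pick-and-place = 4.
Δz = y_components·Δb = 7 × (-3) = -21, so new z* = 1164 − 21 = 1143.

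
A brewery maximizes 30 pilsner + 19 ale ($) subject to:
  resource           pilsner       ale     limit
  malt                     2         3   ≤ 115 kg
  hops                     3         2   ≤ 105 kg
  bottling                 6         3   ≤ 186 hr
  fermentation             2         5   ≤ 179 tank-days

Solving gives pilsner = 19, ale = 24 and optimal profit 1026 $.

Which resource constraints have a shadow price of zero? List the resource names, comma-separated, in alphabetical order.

malt: 110/115 (slack 5)
hops: 105/105 (binding)
bottling: 186/186 (binding)
fermentation: 158/179 (slack 21)
By complementary slackness, a constraint with positive slack has shadow price 0 → fermentation, malt.

fermentation, malt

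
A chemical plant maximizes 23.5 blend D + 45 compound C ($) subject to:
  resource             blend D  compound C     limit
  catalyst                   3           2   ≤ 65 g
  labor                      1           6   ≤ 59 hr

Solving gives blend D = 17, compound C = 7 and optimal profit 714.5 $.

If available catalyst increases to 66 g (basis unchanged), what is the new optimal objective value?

720.5

Check each constraint at x*: catalyst 65/65 (tight); labor 59/59 (tight).
The binding rows give the dual system: 3·y_catalyst + 1·y_labor = 23.5 and 2·y_catalyst + 6·y_labor = 45.
Solving: y_catalyst = 6, y_labor = 5.5.
Δz = y_catalyst·Δb = 6 × (1) = 6, so new z* = 714.5 + 6 = 720.5.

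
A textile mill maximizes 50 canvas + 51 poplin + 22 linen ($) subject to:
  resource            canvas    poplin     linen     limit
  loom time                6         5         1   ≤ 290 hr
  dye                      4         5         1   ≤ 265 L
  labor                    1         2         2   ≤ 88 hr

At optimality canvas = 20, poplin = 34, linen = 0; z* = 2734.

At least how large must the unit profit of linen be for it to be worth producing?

Binding: loom time and labor. Non-binding: dye (15 unused).
Slack constraints have shadow price 0 (complementary slackness).
From A_Bᵀ y = c: 6·y_loom time + 1·y_labor = 50; 5·y_loom time + 2·y_labor = 51.
→ y_loom time = 7 and y_labor = 8.
linen enters the basis when its profit ≥ yᵀa₃ = 7·1 + 8·2 = 23.

23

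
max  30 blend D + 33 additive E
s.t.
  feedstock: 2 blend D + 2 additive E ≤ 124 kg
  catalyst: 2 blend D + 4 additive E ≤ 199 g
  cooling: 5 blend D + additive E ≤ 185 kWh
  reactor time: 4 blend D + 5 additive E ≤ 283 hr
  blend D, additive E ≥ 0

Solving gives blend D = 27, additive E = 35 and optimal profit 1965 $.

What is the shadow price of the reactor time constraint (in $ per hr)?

At the optimum: feedstock uses 124 of 124 (binding); catalyst uses 194 of 199 (slack = 5); cooling uses 170 of 185 (slack = 15); reactor time uses 283 of 283 (binding).
Slack constraints have shadow price 0 (complementary slackness).
Dual feasibility on the basic columns requires 2·y_feedstock + 4·y_reactor time = 30, 2·y_feedstock + 5·y_reactor time = 33.
→ y_feedstock = 9 and y_reactor time = 3.
Shadow price of reactor time = 3.

3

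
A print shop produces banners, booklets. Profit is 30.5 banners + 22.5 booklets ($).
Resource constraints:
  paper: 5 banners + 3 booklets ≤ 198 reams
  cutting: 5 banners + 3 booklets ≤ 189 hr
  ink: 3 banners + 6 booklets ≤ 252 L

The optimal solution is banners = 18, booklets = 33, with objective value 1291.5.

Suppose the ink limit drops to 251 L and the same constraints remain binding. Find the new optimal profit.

1290.5

Binding: cutting and ink. Non-binding: paper (9 unused).
Slack constraints have shadow price 0 (complementary slackness).
The binding rows give the dual system: 5·y_cutting + 3·y_ink = 30.5 and 3·y_cutting + 6·y_ink = 22.5.
Solving: y_cutting = 5.5, y_ink = 1.
Δz = y_ink·Δb = 1 × (-1) = -1, so new z* = 1291.5 − 1 = 1290.5.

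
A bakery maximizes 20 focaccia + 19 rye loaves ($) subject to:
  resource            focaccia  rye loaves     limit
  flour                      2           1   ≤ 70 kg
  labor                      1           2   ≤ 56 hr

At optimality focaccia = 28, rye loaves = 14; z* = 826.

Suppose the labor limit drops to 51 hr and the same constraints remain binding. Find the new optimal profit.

At the optimum: flour uses 70 of 70 (binding); labor uses 56 of 56 (binding).
The binding rows give the dual system: 2·y_flour + 1·y_labor = 20 and 1·y_flour + 2·y_labor = 19.
This yields shadow prices y_flour = 7, y_labor = 6.
Δz = y_labor·Δb = 6 × (-5) = -30, so new z* = 826 − 30 = 796.

796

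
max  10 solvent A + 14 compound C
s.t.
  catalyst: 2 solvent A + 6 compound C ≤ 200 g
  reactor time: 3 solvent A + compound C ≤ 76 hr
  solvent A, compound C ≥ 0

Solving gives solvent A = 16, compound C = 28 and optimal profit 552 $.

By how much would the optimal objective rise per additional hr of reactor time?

2

Check each constraint at x*: catalyst 200/200 (tight); reactor time 76/76 (tight).
Dual feasibility on the basic columns requires 2·y_catalyst + 3·y_reactor time = 10, 6·y_catalyst + 1·y_reactor time = 14.
This yields shadow prices y_catalyst = 2, y_reactor time = 2.
Shadow price of reactor time = 2.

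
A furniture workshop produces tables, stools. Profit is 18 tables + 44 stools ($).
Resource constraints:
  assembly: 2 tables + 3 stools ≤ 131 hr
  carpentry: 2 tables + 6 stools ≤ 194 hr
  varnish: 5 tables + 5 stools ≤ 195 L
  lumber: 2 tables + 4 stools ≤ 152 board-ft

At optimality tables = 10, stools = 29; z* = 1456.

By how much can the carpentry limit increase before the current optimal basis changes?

32

Binding constraints: carpentry, varnish. The basis is B = [[2,6],[5,5]] with det -20.
Per unit increase in carpentry, x* moves by d = (-0.25, 0.25).
The basis stays optimal until lumber becomes binding; allowable increase = 32 hr.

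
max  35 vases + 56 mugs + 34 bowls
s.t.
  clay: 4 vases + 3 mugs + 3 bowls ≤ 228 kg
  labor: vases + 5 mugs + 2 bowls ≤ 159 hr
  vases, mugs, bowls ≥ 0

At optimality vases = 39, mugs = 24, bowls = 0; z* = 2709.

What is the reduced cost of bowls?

-1

Check each constraint at x*: clay 228/228 (tight); labor 159/159 (tight).
Dual feasibility on the basic columns requires 4·y_clay + 1·y_labor = 35, 3·y_clay + 5·y_labor = 56.
This yields shadow prices y_clay = 7, y_labor = 7.
Reduced cost of bowls: c₃ − yᵀa₃ = 34 − (7·3 + 7·2) = 34 − 35 = -1.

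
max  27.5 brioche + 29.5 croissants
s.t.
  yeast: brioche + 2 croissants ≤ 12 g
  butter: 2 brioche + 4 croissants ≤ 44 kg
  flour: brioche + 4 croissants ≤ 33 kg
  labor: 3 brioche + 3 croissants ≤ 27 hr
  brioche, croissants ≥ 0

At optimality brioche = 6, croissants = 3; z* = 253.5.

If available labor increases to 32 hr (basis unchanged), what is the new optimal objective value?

296

Binding: yeast and labor. Non-binding: butter (20 unused), flour (15 unused).
By complementary slackness, y = 0 for the non-binding constraints.
The binding rows give the dual system: 1·y_yeast + 3·y_labor = 27.5 and 2·y_yeast + 3·y_labor = 29.5.
Solving: y_yeast = 2, y_labor = 8.5.
Δz = y_labor·Δb = 8.5 × (5) = 42.5, so new z* = 253.5 + 42.5 = 296.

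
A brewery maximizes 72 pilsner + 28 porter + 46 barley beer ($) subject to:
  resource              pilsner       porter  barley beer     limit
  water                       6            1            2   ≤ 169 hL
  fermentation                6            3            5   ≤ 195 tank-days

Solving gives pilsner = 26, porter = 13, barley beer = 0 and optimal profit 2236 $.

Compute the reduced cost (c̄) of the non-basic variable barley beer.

-2

Both water and fermentation are binding at x*.
Dual feasibility on the basic columns requires 6·y_water + 6·y_fermentation = 72, 1·y_water + 3·y_fermentation = 28.
Solving: y_water = 4, y_fermentation = 8.
Reduced cost of barley beer: c₃ − yᵀa₃ = 46 − (4·2 + 8·5) = 46 − 48 = -2.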